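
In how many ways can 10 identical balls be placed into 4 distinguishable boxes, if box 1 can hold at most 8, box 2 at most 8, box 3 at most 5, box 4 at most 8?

Ignoring the caps, the number of non-negative solutions to x_1+…+x_4 = 10 is C(13,3) = 286.
Subtract solutions that violate a single cap (substitute x_i' = x_i − (cap_i+1)): x_1 ≥ 9 gives C(4,3) = 4; x_2 ≥ 9 gives C(4,3) = 4; x_3 ≥ 6 gives C(7,3) = 35; x_4 ≥ 9 gives C(4,3) = 4. Together 47.
No two caps can be exceeded simultaneously, so the pair terms are all 0.
By inclusion–exclusion the count is 286 − 47 + 0 = 239.

239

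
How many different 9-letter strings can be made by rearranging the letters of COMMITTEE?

Letter multiplicities in COMMITTEE: C×1, E×2, I×1, M×2, O×1, T×2.
Dividing 9! = 362880 by 2!·2!·2! = 8 for the repeated letters gives 45360.

45360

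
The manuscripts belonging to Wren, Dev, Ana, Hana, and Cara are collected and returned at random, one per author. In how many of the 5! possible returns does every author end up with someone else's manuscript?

44

Count assignments avoiding every fixed point. For any j of the 5 authors fixed to their own manuscript, the other 5−j can be arranged in (5−j)! ways.
By inclusion–exclusion this is Σ_{j=0}^{5} (−1)^j C(5,j)·(5−j)!.
Computing: 120 − 120 + 60 − 20 + 5 − 1 = 44.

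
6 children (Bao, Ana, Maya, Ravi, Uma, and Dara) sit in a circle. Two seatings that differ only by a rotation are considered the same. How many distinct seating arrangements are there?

120

Around a circle, 6 distinct people have 6!/6 = (5)! = 120 rotationally distinct seatings.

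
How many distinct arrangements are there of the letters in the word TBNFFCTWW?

The 9 letters of TBNFFCTWW have repeats: F appearing twice, T appearing twice, and W appearing twice.
So there are 9! / (2!·2!·2!) = 45360 distinguishable arrangements.

45360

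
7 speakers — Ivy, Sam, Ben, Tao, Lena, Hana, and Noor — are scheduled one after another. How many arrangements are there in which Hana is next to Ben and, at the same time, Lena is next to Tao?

Treat {Hana,Ben} as one block (2 orders) and {Lena,Tao} as another (2 orders).
That leaves 5 units to arrange: 2 × 2 × 5! = 4 × 120 = 480.

480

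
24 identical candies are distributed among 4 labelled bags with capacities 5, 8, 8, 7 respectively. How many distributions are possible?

35

Without the upper bounds there are C(27,3) = 2925 ways to split 24 among 4 bags.
Subtract solutions that violate a single cap (substitute x_i' = x_i − (cap_i+1)): x_1 ≥ 6 gives C(21,3) = 1330; x_2 ≥ 9 gives C(18,3) = 816; x_3 ≥ 9 gives C(18,3) = 816; x_4 ≥ 8 gives C(19,3) = 969. Together 3931.
Add back pairs where two caps are both exceeded: 220 + 220 + 286 + 84 + 120 + 120 = 1050.
Subtract triples: 1 + 4 + 4 + 0 = 9.
By inclusion–exclusion the count is 2925 − 3931 + 1050 − 9 = 35.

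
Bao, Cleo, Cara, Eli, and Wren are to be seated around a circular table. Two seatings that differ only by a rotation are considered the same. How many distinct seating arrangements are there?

24

Around a circle, 5 distinct people have 5!/5 = (4)! = 24 rotationally distinct seatings.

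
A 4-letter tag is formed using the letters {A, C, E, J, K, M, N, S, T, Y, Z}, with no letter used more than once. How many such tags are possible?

7920

With no repetition, fill the 4 letters in order: 11 choices, then 10, down to 8.
11 × 10 × 9 × 8 = 7920.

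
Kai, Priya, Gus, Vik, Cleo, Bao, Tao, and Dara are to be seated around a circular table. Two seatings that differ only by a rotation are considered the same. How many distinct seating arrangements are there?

5040

Around a circle, 8 distinct people have 8!/8 = (7)! = 5040 rotationally distinct seatings.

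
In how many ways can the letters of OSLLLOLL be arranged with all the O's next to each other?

42

Treat the 2 copies of O as a single block. The multiset to arrange is then {OO, L, L, L, L, L, S}, 7 items in all.
That gives (7)!/(5!) = 42 arrangements.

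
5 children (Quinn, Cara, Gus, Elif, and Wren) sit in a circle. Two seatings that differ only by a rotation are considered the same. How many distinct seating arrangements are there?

Seat Quinn anywhere (absorbing the rotational symmetry), then permute the other 4: (4)! = 24.

24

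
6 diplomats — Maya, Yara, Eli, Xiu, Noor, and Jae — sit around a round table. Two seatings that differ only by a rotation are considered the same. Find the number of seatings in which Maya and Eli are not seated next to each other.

72

All circular seatings of 6 people number (5)! = 120.
Those with Maya next to Eli: fuse the pair into one unit and seat 5 units around a circle — 2·(4)! = 48.
Subtracting, 120 − 48 = 72.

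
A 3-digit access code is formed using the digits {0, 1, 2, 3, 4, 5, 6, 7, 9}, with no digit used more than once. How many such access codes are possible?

With no repetition, fill the 3 digits in order: 9 choices, then 8, down to 7.
9 × 8 × 7 = 504.

504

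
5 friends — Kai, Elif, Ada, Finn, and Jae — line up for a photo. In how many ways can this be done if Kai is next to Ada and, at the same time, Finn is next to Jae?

24

Treat {Kai,Ada} as one block (2 orders) and {Finn,Jae} as another (2 orders).
That leaves 3 units to arrange: 2 × 2 × 3! = 4 × 6 = 24.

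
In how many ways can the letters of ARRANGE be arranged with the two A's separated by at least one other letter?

Total arrangements of ARRANGE: 7!/(2!·2!) = 1260.
If the two A's are adjacent, glue them into one block, leaving 6 items to arrange: (6)!/(2!) = 360 ways.
Subtracting, 1260 − 360 = 900 arrangements keep the A's apart.

900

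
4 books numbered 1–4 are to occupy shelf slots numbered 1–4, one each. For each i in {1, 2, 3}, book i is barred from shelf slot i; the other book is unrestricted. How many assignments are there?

11

Let Aᵢ (for i ∈ {1, 2, 3}) be the placements that put book i in its forbidden shelf slot. Any j of these fix j positions, leaving (4−j)! ways to fill the rest, and there are C(3,j) ways to pick which j.
By inclusion–exclusion, the number of valid placements is Σ_{j=0}^{3} (−1)^j C(3,j)·(4−j)!.
Computing: 24 − 18 + 6 − 1 = 11.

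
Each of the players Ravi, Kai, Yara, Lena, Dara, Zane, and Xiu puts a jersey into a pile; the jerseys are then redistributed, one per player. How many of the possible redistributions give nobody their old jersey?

Count assignments avoiding every fixed point. For any j of the 7 players fixed to their old jersey, the other 7−j can be arranged in (7−j)! ways.
By inclusion–exclusion this is Σ_{j=0}^{7} (−1)^j C(7,j)·(7−j)!.
Computing: 5040 − 5040 + 2520 − 840 + 210 − 42 + 7 − 1 = 1854.

1854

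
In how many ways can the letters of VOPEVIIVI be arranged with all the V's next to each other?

840

Treat the 3 copies of V as a single block. The multiset to arrange is then {VVV, E, I, I, I, O, P}, 7 items in all.
That gives (7)!/(3!) = 840 arrangements.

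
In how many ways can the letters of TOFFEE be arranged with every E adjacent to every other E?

Treat the 2 copies of E as a single block. The multiset to arrange is then {EE, F, F, O, T}, 5 items in all.
That gives (5)!/(2!) = 60 arrangements.

60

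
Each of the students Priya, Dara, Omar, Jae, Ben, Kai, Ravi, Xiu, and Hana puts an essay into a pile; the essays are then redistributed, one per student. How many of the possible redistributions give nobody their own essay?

133496

Let Aᵢ be the assignments in which student i gets their own essay. We want the size of the complement of A₁∪…∪A_9.
By inclusion–exclusion this is Σ_{j=0}^{9} (−1)^j C(9,j)·(9−j)!.
Computing: 362880 − 362880 + 181440 − 60480 + 15120 − 3024 + 504 − 72 + 9 − 1 = 133496.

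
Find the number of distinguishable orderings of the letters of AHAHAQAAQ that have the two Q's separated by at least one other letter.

Total arrangements of AHAHAQAAQ: 9!/(5!·2!·2!) = 756.
Arrangements with the Q's together: treat QQ as one letter, giving (8)!/(5!·2!) = 168.
Subtracting, 756 − 168 = 588 arrangements keep the Q's apart.

588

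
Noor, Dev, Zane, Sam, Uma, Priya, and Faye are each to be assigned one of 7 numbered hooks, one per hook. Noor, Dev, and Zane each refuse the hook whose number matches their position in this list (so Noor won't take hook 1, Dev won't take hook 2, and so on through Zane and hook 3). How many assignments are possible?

3216

Let Aᵢ (for i ∈ {1, 2, 3}) be the placements that put person i in their forbidden hook. Any j of these fix j positions, leaving (7−j)! ways to fill the rest, and there are C(3,j) ways to pick which j.
By inclusion–exclusion, the number of valid placements is Σ_{j=0}^{3} (−1)^j C(3,j)·(7−j)!.
Computing: 5040 − 2160 + 360 − 24 = 3216.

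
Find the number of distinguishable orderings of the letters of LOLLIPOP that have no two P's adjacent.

1260

There are 8!/(3!·2!·2!) = 1680 arrangements of LOLLIPOP in total.
Arrangements with the P's together: treat PP as one letter, giving (7)!/(3!·2!) = 420.
Subtracting, 1680 − 420 = 1260 arrangements keep the P's apart.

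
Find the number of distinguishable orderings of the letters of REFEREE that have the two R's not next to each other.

75

Total arrangements of REFEREE: 7!/(4!·2!) = 105.
Arrangements with the R's together: treat RR as one letter, giving (6)!/(4!) = 30.
Hence 105 − 30 = 75.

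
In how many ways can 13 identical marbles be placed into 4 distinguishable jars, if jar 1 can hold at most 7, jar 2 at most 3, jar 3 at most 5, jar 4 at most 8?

Without the upper bounds there are C(16,3) = 560 ways to split 13 among 4 jars.
Subtract solutions that violate a single cap (substitute x_i' = x_i − (cap_i+1)): x_1 ≥ 8 gives C(8,3) = 56; x_2 ≥ 4 gives C(12,3) = 220; x_3 ≥ 6 gives C(10,3) = 120; x_4 ≥ 9 gives C(7,3) = 35. Together 431.
Add back pairs where two caps are both exceeded: 4 + 0 + 0 + 20 + 1 + 0 = 25.
By inclusion–exclusion the count is 560 − 431 + 25 = 154.

154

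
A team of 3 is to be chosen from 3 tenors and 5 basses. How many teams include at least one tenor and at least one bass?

45

With no constraint there are C(8,3) = 56 possible selections.
Subtract selections that omit an entire group: no tenors → C(5,3) = 10; no basses → C(3,3) = 1.
Both groups omitted at once is impossible, so 56 − 11 = 45.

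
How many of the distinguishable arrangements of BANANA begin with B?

10

With the first slot taken by B, it remains to arrange the other 5 letters (ANANA).
Those 5 letters have A appearing 3 times and N appearing twice, giving (5)!/(3!·2!) = 10.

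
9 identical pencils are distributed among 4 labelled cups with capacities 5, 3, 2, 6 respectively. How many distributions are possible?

Ignoring the caps, the number of non-negative solutions to x_1+…+x_4 = 9 is C(12,3) = 220.
Subtract solutions that violate a single cap (substitute x_i' = x_i − (cap_i+1)): x_1 ≥ 6 gives C(6,3) = 20; x_2 ≥ 4 gives C(8,3) = 56; x_3 ≥ 3 gives C(9,3) = 84; x_4 ≥ 7 gives C(5,3) = 10. Together 170.
Add back pairs where two caps are both exceeded: 0 + 1 + 0 + 10 + 0 + 0 = 11.
By inclusion–exclusion the count is 220 − 170 + 11 = 61.

61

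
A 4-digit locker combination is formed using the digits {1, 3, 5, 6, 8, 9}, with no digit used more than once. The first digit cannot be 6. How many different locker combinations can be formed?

300

The first digit has 6−1 = 5 choices (anything except 6).
The remaining 3 digits are filled from the other 5 symbols without repetition: 5 × 4 × 3 = 60.
Total: 5 × 60 = 300.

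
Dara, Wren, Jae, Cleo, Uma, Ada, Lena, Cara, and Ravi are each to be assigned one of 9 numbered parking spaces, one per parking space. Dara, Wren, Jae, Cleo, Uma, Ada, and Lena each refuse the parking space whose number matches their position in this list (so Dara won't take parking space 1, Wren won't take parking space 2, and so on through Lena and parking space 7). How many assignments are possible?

165016

Let Aᵢ (for 1 ≤ i ≤ 7) be the placements that put person i in their forbidden parking space. Any j of these fix j positions, leaving (9−j)! ways to fill the rest, and there are C(7,j) ways to pick which j.
By inclusion–exclusion, the number of valid placements is Σ_{j=0}^{7} (−1)^j C(7,j)·(9−j)!.
Computing: 362880 − 282240 + 105840 − 25200 + 4200 − 504 + 42 − 2 = 165016.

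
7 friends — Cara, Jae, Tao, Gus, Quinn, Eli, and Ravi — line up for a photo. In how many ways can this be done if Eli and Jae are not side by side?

There are 7! = 5040 arrangements in all. If Eli and Jae are adjacent, merging them into one block gives 2·(6)! = 1440 arrangements.
Complementary counting: 5040 − 1440 = 3600.

3600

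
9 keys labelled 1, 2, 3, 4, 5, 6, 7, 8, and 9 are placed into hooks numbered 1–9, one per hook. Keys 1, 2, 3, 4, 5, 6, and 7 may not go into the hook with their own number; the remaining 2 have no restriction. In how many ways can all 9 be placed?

Let Aᵢ (for 1 ≤ i ≤ 7) be the placements that put key i in its forbidden hook. Any j of these fix j positions, leaving (9−j)! ways to fill the rest, and there are C(7,j) ways to pick which j.
By inclusion–exclusion, the number of valid placements is Σ_{j=0}^{7} (−1)^j C(7,j)·(9−j)!.
Computing: 362880 − 282240 + 105840 − 25200 + 4200 − 504 + 42 − 2 = 165016.

165016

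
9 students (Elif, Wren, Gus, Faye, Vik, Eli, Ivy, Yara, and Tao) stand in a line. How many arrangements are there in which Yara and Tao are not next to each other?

282240

There are 9! = 362880 arrangements in all. If Yara and Tao are adjacent, merging them into one block gives 2·(8)! = 80640 arrangements.
So 362880 − 80640 = 282240 arrangements keep them apart.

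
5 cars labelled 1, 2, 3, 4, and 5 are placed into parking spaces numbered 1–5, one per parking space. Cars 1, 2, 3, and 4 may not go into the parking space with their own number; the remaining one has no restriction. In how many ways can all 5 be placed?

53

Let Aᵢ (for 1 ≤ i ≤ 4) be the placements that put car i in its forbidden parking space. Any j of these fix j positions, leaving (5−j)! ways to fill the rest, and there are C(4,j) ways to pick which j.
By inclusion–exclusion, the number of valid placements is Σ_{j=0}^{4} (−1)^j C(4,j)·(5−j)!.
Computing: 120 − 96 + 36 − 8 + 1 = 53.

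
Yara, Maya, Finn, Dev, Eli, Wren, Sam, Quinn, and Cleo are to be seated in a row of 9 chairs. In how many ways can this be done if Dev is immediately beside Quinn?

80640

Treat {Dev, Quinn} as a single unit. There are 8 units to order, and the pair itself can be ordered 2 ways.
That gives 2 × 8! = 2 × 40320 = 80640.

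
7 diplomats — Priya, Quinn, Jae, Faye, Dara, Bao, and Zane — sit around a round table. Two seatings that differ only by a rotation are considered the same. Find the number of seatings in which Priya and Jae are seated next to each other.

240

Treat {Priya, Jae} as one unit (2 internal orders) and seat the resulting 6 units around the table: (5)! circular arrangements.
So 2 × (5)! = 2 × 120 = 240.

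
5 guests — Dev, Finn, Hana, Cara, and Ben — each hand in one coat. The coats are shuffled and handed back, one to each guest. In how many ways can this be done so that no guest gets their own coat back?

44

Let Aᵢ be the assignments in which guest i gets their own coat. We want the size of the complement of A₁∪…∪A_5.
By inclusion–exclusion this is Σ_{j=0}^{5} (−1)^j C(5,j)·(5−j)!.
Computing: 120 − 120 + 60 − 20 + 5 − 1 = 44.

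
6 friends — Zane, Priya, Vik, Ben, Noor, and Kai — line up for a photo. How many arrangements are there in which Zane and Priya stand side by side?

240

Glue Zane and Priya into one block (2 internal orders), leaving 5 units to arrange in a row.
That gives 2 × 5! = 2 × 120 = 240.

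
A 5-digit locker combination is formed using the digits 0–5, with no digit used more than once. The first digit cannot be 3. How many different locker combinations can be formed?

The first digit has 6−1 = 5 choices (anything except 3).
The remaining 4 digits are filled from the other 5 symbols without repetition: 5 × 4 × 3 × 2 = 120.
Total: 5 × 120 = 600.

600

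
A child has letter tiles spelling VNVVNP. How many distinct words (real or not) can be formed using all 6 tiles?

Letter multiplicities in VNVVNP: N×2, P×1, V×3.
So there are 6! / (3!·2!) = 60 distinguishable arrangements.

60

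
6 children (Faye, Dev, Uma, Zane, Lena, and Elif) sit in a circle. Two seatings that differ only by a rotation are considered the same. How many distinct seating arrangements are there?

120

Seat Faye anywhere (absorbing the rotational symmetry), then permute the other 5: (5)! = 120.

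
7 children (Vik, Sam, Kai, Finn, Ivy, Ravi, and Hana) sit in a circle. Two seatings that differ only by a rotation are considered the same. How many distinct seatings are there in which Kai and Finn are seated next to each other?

240

Glue Kai and Finn into a block (2 internal orders). Seating 6 units around a circle gives (5)! arrangements.
So 2 × (5)! = 2 × 120 = 240.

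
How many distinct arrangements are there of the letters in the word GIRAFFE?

2520

Letter multiplicities in GIRAFFE: A×1, E×1, F×2, G×1, I×1, R×1.
So there are 7! / (2!) = 2520 distinguishable arrangements.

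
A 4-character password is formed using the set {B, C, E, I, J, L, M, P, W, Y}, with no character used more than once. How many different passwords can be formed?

5040

Choose and order 4 of the 10 symbols: the first character has 10 options, the next 9, then 8, 7.
That product is 10 × 9 × 8 × 7 = 5040.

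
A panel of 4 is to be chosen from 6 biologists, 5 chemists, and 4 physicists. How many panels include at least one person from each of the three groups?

720

With no constraint there are C(15,4) = 1365 possible selections.
Subtract selections that omit an entire group: no biologists → C(9,4) = 126; no chemists → C(10,4) = 210; no physicists → C(11,4) = 330.
Add back selections omitting two groups (i.e. drawn from a single group): C(6,4) + C(5,4) + C(4,4) = 21.
By inclusion–exclusion: 1365 − 666 + 21 = 720.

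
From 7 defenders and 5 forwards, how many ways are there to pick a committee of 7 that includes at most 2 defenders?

21

Split by how many defenders are chosen (0 through 2).
Sum: C(7,0)·C(5,7) + C(7,1)·C(5,6) + C(7,2)·C(5,5) = 0 + 0 + 21 = 21.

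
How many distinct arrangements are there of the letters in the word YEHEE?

Letter multiplicities in YEHEE: E×3, H×1, Y×1.
Dividing 5! = 120 by 3! = 6 for the repeated letters gives 20.

20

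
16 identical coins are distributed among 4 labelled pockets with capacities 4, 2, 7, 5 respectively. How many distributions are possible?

10

Ignoring the caps, the number of non-negative solutions to x_1+…+x_4 = 16 is C(19,3) = 969.
Subtract solutions that violate a single cap (substitute x_i' = x_i − (cap_i+1)): x_1 ≥ 5 gives C(14,3) = 364; x_2 ≥ 3 gives C(16,3) = 560; x_3 ≥ 8 gives C(11,3) = 165; x_4 ≥ 6 gives C(13,3) = 286. Together 1375.
Add back pairs where two caps are both exceeded: 165 + 20 + 56 + 56 + 120 + 10 = 427.
Subtract triples: 1 + 10 + 0 + 0 = 11.
By inclusion–exclusion the count is 969 − 1375 + 427 − 11 = 10.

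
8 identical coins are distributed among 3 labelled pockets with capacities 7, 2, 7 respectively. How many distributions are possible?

22

Without the upper bounds there are C(10,2) = 45 ways to split 8 among 3 pockets.
Subtract solutions that violate a single cap (substitute x_i' = x_i − (cap_i+1)): x_1 ≥ 8 gives C(2,2) = 1; x_2 ≥ 3 gives C(7,2) = 21; x_3 ≥ 8 gives C(2,2) = 1. Together 23.
No two caps can be exceeded simultaneously, so the pair terms are all 0.
By inclusion–exclusion the count is 45 − 23 + 0 = 22.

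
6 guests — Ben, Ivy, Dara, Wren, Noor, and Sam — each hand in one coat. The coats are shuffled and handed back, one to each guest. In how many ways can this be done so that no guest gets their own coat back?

265

This is the derangement count D_6: permutations of 6 items with no fixed point.
By inclusion–exclusion this is Σ_{j=0}^{6} (−1)^j C(6,j)·(6−j)!.
Computing: 720 − 720 + 360 − 120 + 30 − 6 + 1 = 265.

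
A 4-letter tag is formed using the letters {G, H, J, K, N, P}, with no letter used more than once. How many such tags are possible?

360

This is a permutation of 4 out of 6: P(6,4) = 6!/2!.
That product is 6 × 5 × 4 × 3 = 360.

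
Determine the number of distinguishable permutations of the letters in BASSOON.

Letter multiplicities in BASSOON: A×1, B×1, N×1, O×2, S×2.
The number of distinct arrangements is 7!/(2!·2!) = 5040/4 = 1260.

1260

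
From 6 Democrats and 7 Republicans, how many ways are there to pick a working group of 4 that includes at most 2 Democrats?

560

Split by how many Democrats are chosen (0 through 2).
Sum: C(6,0)·C(7,4) + C(6,1)·C(7,3) + C(6,2)·C(7,2) = 35 + 210 + 315 = 560.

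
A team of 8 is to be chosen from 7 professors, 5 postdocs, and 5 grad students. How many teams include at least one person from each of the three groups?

Unrestricted: C(17,8) = 24310 ways to pick any 8 of the 17.
Subtract selections that omit an entire group: no professors → C(10,8) = 45; no postdocs → C(12,8) = 495; no grad students → C(12,8) = 495.
Add back selections omitting two groups (i.e. drawn from a single group): C(7,8) + C(5,8) + C(5,8) = 0.
By inclusion–exclusion: 24310 − 1035 + 0 = 23275.

23275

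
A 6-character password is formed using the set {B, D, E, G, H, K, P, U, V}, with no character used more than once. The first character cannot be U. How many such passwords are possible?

53760

The first character has 9−1 = 8 choices (anything except U).
The remaining 5 characters are filled from the other 8 symbols without repetition: 8 × 7 × 6 × 5 × 4 = 6720.
Total: 8 × 6720 = 53760.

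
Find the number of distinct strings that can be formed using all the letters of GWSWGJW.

The 7 letters of GWSWGJW have repeats: G appearing twice and W appearing 3 times.
Dividing 7! = 5040 by 3!·2! = 12 for the repeated letters gives 420.

420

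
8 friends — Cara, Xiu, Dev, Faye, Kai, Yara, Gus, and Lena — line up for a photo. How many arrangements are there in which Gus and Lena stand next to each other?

Glue Gus and Lena into one block (2 internal orders), leaving 7 units to arrange in a row.
So the count is 2·(7)! = 10080.

10080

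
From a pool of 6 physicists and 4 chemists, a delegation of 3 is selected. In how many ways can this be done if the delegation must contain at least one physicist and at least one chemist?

With no constraint there are C(10,3) = 120 possible selections.
Subtract selections that omit an entire group: no physicists → C(4,3) = 4; no chemists → C(6,3) = 20.
Both groups omitted at once is impossible, so 120 − 24 = 96.

96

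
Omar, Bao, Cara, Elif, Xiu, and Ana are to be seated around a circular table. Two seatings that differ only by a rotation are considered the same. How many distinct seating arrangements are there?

120

Around a circle, 6 distinct people have 6!/6 = (5)! = 120 rotationally distinct seatings.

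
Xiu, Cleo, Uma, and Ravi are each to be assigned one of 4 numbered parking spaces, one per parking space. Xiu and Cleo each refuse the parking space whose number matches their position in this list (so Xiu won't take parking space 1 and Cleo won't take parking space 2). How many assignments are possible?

14

Let Aᵢ (for i ∈ {1, 2}) be the placements that put person i in their forbidden parking space. Any j of these fix j positions, leaving (4−j)! ways to fill the rest, and there are C(2,j) ways to pick which j.
By inclusion–exclusion, the number of valid placements is Σ_{j=0}^{2} (−1)^j C(2,j)·(4−j)!.
Computing: 24 − 12 + 2 = 14.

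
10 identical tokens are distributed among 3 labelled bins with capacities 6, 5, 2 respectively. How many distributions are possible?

Ignoring the caps, the number of non-negative solutions to x_1+…+x_3 = 10 is C(12,2) = 66.
Subtract solutions that violate a single cap (substitute x_i' = x_i − (cap_i+1)): x_1 ≥ 7 gives C(5,2) = 10; x_2 ≥ 6 gives C(6,2) = 15; x_3 ≥ 3 gives C(9,2) = 36. Together 61.
Add back pairs where two caps are both exceeded: 0 + 1 + 3 = 4.
By inclusion–exclusion the count is 66 − 61 + 4 = 9.

9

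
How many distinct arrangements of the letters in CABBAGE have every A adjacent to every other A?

Treat the 2 copies of A as a single block. The multiset to arrange is then {AA, B, B, C, E, G}, 6 items in all.
That gives (6)!/(2!) = 360 arrangements.

360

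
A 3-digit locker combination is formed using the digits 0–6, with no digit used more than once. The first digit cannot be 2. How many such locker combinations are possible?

180

The first digit has 7−1 = 6 choices (anything except 2).
The remaining 2 digits are filled from the other 6 symbols without repetition: 6 × 5 = 30.
Total: 6 × 30 = 180.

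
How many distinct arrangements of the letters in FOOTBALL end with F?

Fix F in the last position and arrange the remaining 7 letters.
Those 7 letters have L appearing twice and O appearing twice, giving (7)!/(2!·2!) = 1260.

1260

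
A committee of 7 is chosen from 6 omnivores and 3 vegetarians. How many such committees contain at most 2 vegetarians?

21

Split by how many vegetarians are chosen (0 through 2).
Sum: C(3,0)·C(6,7) + C(3,1)·C(6,6) + C(3,2)·C(6,5) = 0 + 3 + 18 = 21.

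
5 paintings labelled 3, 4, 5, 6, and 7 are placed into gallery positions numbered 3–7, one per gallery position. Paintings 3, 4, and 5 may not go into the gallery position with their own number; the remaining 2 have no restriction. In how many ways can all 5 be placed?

Let Aᵢ (for i ∈ {3, 4, 5}) be the placements that put painting i in its forbidden gallery position. Any j of these fix j positions, leaving (5−j)! ways to fill the rest, and there are C(3,j) ways to pick which j.
By inclusion–exclusion, the number of valid placements is Σ_{j=0}^{3} (−1)^j C(3,j)·(5−j)!.
Computing: 120 − 72 + 18 − 2 = 64.

64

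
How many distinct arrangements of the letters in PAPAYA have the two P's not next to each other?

Total arrangements of PAPAYA: 6!/(3!·2!) = 60.
Arrangements with the P's together: treat PP as one letter, giving (5)!/(3!) = 20.
Hence 60 − 20 = 40.

40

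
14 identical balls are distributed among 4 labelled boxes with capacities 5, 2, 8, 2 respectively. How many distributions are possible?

18

By stars and bars, unrestricted non-negative solutions to x_1+…+x_4 = 14 number C(14+3,3) = 680.
Subtract solutions that violate a single cap (substitute x_i' = x_i − (cap_i+1)): x_1 ≥ 6 gives C(11,3) = 165; x_2 ≥ 3 gives C(14,3) = 364; x_3 ≥ 9 gives C(8,3) = 56; x_4 ≥ 3 gives C(14,3) = 364. Together 949.
Add back pairs where two caps are both exceeded: 56 + 0 + 56 + 10 + 165 + 10 = 297.
Subtract triples: 0 + 10 + 0 + 0 = 10.
By inclusion–exclusion the count is 680 − 949 + 297 − 10 = 18.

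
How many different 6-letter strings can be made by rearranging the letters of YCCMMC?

YCCMMC has 6 letters with C appearing 3 times and M appearing twice.
The number of distinct arrangements is 6!/(3!·2!) = 720/12 = 60.

60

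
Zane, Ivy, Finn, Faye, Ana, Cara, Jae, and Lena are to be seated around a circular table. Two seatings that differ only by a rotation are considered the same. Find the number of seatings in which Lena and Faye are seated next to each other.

1440

Treat {Lena, Faye} as one unit (2 internal orders) and seat the resulting 7 units around the table: (6)! circular arrangements.
So 2 × (6)! = 2 × 720 = 1440.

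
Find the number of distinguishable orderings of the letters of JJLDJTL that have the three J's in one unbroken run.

Treat the 3 copies of J as a single block. The multiset to arrange is then {JJJ, D, L, L, T}, 5 items in all.
That gives (5)!/(2!) = 60 arrangements.

60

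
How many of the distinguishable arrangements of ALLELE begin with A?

Fix A in the first position and arrange the remaining 5 letters.
Those 5 letters have E appearing twice and L appearing 3 times, giving (5)!/(3!·2!) = 10.

10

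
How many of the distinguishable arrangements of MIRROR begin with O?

20

With the first slot taken by O, it remains to arrange the other 5 letters (MIRRR).
Those 5 letters have R appearing 3 times, giving (5)!/(3!) = 20.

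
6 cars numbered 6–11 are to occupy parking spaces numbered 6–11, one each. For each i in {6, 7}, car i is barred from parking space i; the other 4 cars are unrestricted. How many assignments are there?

504

Let Aᵢ (for i ∈ {6, 7}) be the placements that put car i in its forbidden parking space. Any j of these fix j positions, leaving (6−j)! ways to fill the rest, and there are C(2,j) ways to pick which j.
By inclusion–exclusion, the number of valid placements is Σ_{j=0}^{2} (−1)^j C(2,j)·(6−j)!.
Computing: 720 − 240 + 24 = 504.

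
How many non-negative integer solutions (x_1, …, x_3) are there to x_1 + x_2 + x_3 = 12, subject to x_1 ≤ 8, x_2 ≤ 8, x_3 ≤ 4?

35

Without the upper bounds there are C(14,2) = 91 ways to split 12 among 3 variables.
Subtract solutions that violate a single cap (substitute x_i' = x_i − (cap_i+1)): x_1 ≥ 9 gives C(5,2) = 10; x_2 ≥ 9 gives C(5,2) = 10; x_3 ≥ 5 gives C(9,2) = 36. Together 56.
No two caps can be exceeded simultaneously, so the pair terms are all 0.
By inclusion–exclusion the count is 91 − 56 + 0 = 35.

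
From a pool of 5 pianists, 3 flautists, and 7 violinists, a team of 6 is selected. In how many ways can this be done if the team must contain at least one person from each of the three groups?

Total 6-person selections from all 15: C(15,6) = 5005.
Subtract selections that omit an entire group: no pianists → C(10,6) = 210; no flautists → C(12,6) = 924; no violinists → C(8,6) = 28.
Add back selections omitting two groups (i.e. drawn from a single group): C(5,6) + C(3,6) + C(7,6) = 7.
By inclusion–exclusion: 5005 − 1162 + 7 = 3850.

3850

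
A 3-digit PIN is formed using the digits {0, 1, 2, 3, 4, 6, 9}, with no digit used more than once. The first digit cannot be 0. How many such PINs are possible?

180

The first digit has 7−1 = 6 choices (anything except 0).
The remaining 2 digits are filled from the other 6 symbols without repetition: 6 × 5 = 30.
Total: 6 × 30 = 180.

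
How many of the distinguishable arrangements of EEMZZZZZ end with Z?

105

Fix Z in the last position and arrange the remaining 7 letters.
Those 7 letters have E appearing twice and Z appearing 4 times, giving (7)!/(4!·2!) = 105.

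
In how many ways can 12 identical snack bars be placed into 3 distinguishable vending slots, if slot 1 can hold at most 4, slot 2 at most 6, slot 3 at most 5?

10

Without the upper bounds there are C(14,2) = 91 ways to split 12 among 3 vending slots.
Subtract solutions that violate a single cap (substitute x_i' = x_i − (cap_i+1)): x_1 ≥ 5 gives C(9,2) = 36; x_2 ≥ 7 gives C(7,2) = 21; x_3 ≥ 6 gives C(8,2) = 28. Together 85.
Add back pairs where two caps are both exceeded: 1 + 3 + 0 = 4.
By inclusion–exclusion the count is 91 − 85 + 4 = 10.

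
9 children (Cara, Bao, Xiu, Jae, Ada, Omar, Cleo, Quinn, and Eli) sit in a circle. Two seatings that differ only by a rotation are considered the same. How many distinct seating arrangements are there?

Seat Cara anywhere (absorbing the rotational symmetry), then permute the other 8: (8)! = 40320.

40320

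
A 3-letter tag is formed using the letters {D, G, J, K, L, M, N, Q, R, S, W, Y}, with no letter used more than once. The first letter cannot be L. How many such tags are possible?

1210

The first letter has 12−1 = 11 choices (anything except L).
The remaining 2 letters are filled from the other 11 symbols without repetition: 11 × 10 = 110.
Total: 11 × 110 = 1210.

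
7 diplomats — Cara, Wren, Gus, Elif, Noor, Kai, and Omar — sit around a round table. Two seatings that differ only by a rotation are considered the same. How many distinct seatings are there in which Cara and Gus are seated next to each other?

Glue Cara and Gus into a block (2 internal orders). Seating 6 units around a circle gives (5)! arrangements.
So 2 × (5)! = 2 × 120 = 240.

240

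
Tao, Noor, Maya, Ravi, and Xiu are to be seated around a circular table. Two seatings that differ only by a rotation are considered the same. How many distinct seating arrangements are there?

Seat Tao anywhere (absorbing the rotational symmetry), then permute the other 4: (4)! = 24.

24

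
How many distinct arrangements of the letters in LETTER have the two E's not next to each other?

There are 6!/(2!·2!) = 180 arrangements of LETTER in total.
Arrangements with the E's together: treat EE as one letter, giving (5)!/(2!) = 60.
Hence 180 − 60 = 120.

120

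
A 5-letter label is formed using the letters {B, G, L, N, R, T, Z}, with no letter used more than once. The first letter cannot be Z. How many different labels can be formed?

2160

The first letter has 7−1 = 6 choices (anything except Z).
The remaining 4 letters are filled from the other 6 symbols without repetition: 6 × 5 × 4 × 3 = 360.
Total: 6 × 360 = 2160.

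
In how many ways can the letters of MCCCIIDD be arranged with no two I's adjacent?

There are 8!/(3!·2!·2!) = 1680 arrangements of MCCCIIDD in total.
Arrangements with the I's together: treat II as one letter, giving (7)!/(3!·2!) = 420.
Subtracting, 1680 − 420 = 1260 arrangements keep the I's apart.

1260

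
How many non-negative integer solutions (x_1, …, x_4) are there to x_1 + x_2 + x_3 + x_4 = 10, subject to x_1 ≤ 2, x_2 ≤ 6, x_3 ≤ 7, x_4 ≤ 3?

73

Ignoring the caps, the number of non-negative solutions to x_1+…+x_4 = 10 is C(13,3) = 286.
Subtract solutions that violate a single cap (substitute x_i' = x_i − (cap_i+1)): x_1 ≥ 3 gives C(10,3) = 120; x_2 ≥ 7 gives C(6,3) = 20; x_3 ≥ 8 gives C(5,3) = 10; x_4 ≥ 4 gives C(9,3) = 84. Together 234.
Add back pairs where two caps are both exceeded: 1 + 0 + 20 + 0 + 0 + 0 = 21.
By inclusion–exclusion the count is 286 − 234 + 21 = 73.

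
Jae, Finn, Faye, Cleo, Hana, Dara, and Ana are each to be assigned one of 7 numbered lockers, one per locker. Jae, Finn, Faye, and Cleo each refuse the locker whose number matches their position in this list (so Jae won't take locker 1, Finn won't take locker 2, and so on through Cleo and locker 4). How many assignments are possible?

2790

Let Aᵢ (for 1 ≤ i ≤ 4) be the placements that put person i in their forbidden locker. Any j of these fix j positions, leaving (7−j)! ways to fill the rest, and there are C(4,j) ways to pick which j.
By inclusion–exclusion, the number of valid placements is Σ_{j=0}^{4} (−1)^j C(4,j)·(7−j)!.
Computing: 5040 − 2880 + 720 − 96 + 6 = 2790.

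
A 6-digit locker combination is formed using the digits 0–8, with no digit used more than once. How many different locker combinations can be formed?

60480

With no repetition, fill the 6 digits in order: 9 choices, then 8, down to 4.
9 × 8 × 7 × 6 × 5 × 4 = 60480.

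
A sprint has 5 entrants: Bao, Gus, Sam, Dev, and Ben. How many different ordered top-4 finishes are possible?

120

This is an ordered selection of 4 from 5: P(5,4).
That gives 5 × 4 × 3 × 2 = 120.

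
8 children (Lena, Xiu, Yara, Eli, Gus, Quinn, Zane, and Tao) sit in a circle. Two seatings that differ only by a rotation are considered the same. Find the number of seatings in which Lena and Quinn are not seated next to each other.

All circular seatings of 8 people number (7)! = 5040.
Seatings with Lena beside Quinn: treat them as a block with 2 internal orders, giving 2 × (6)! = 1440.
Subtracting, 5040 − 1440 = 3600.

3600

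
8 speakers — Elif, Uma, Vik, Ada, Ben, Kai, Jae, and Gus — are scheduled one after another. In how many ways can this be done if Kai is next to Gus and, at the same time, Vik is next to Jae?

2880

Treat {Kai,Gus} as one block (2 orders) and {Vik,Jae} as another (2 orders).
That leaves 6 units to arrange: 2 × 2 × 6! = 4 × 720 = 2880.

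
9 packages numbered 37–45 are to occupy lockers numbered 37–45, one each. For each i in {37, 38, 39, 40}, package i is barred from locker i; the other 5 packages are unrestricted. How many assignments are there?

Let Aᵢ (for 37 ≤ i ≤ 40) be the placements that put package i in its forbidden locker. Any j of these fix j positions, leaving (9−j)! ways to fill the rest, and there are C(4,j) ways to pick which j.
By inclusion–exclusion, the number of valid placements is Σ_{j=0}^{4} (−1)^j C(4,j)·(9−j)!.
Computing: 362880 − 161280 + 30240 − 2880 + 120 = 229080.

229080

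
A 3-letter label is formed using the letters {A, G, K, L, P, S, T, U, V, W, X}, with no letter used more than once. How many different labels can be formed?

990

With no repetition, fill the 3 letters in order: 11 choices, then 10, down to 9.
That product is 11 × 10 × 9 = 990.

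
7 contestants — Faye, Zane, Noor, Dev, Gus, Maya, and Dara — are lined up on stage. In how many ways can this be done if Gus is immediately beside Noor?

1440

Place the 5 others and the Gus-Noor pair as 6 objects in a line; the pair has 2 internal arrangements.
That gives 2 × 6! = 2 × 720 = 1440.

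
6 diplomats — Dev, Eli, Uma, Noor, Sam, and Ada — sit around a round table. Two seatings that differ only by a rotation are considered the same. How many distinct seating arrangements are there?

Seat Dev anywhere (absorbing the rotational symmetry), then permute the other 5: (5)! = 120.

120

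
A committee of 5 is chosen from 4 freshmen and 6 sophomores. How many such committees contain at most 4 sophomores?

246

Split by how many sophomores are chosen (0 through 4).
Sum: C(6,0)·C(4,5) + C(6,1)·C(4,4) + C(6,2)·C(4,3) + C(6,3)·C(4,2) + C(6,4)·C(4,1) = 0 + 6 + 60 + 120 + 60 = 246.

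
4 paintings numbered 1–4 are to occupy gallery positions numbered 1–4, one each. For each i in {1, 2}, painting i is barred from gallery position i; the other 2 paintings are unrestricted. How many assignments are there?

Let Aᵢ (for i ∈ {1, 2}) be the placements that put painting i in its forbidden gallery position. Any j of these fix j positions, leaving (4−j)! ways to fill the rest, and there are C(2,j) ways to pick which j.
By inclusion–exclusion, the number of valid placements is Σ_{j=0}^{2} (−1)^j C(2,j)·(4−j)!.
Computing: 24 − 12 + 2 = 14.

14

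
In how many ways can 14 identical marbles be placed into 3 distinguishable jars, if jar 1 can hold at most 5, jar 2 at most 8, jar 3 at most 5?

By stars and bars, unrestricted non-negative solutions to x_1+…+x_3 = 14 number C(14+2,2) = 120.
Subtract solutions that violate a single cap (substitute x_i' = x_i − (cap_i+1)): x_1 ≥ 6 gives C(10,2) = 45; x_2 ≥ 9 gives C(7,2) = 21; x_3 ≥ 6 gives C(10,2) = 45. Together 111.
Add back pairs where two caps are both exceeded: 0 + 6 + 0 = 6.
By inclusion–exclusion the count is 120 − 111 + 6 = 15.

15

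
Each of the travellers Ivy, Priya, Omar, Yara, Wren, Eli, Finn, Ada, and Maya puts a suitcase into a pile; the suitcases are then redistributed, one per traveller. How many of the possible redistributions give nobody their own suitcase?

Count assignments avoiding every fixed point. For any j of the 9 travellers fixed to their own suitcase, the other 9−j can be arranged in (9−j)! ways.
By inclusion–exclusion this is Σ_{j=0}^{9} (−1)^j C(9,j)·(9−j)!.
Computing: 362880 − 362880 + 181440 − 60480 + 15120 − 3024 + 504 − 72 + 9 − 1 = 133496.

133496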